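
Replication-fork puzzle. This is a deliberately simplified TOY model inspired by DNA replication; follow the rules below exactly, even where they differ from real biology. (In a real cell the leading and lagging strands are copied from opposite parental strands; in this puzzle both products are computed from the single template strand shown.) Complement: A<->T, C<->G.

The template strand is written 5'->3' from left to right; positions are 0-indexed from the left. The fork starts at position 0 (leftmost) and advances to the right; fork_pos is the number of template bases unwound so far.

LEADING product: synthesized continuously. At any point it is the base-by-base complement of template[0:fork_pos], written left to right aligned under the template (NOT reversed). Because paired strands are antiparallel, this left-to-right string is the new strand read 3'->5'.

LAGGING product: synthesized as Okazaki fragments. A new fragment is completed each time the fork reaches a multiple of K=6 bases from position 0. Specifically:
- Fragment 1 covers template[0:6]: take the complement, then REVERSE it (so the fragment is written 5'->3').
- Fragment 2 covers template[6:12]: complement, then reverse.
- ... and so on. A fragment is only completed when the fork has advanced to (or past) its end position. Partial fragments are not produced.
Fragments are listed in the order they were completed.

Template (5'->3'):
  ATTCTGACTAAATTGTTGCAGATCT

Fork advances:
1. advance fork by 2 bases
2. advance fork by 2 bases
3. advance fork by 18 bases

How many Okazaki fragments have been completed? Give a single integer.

Answer: 3

Derivation:
Step 1: advance 2 -> fork_pos = 0 + 2 = 2. Next multiple of 6 is 6 (not reached); still 0 fragment(s).
Step 2: advance 2 -> fork_pos = 2 + 2 = 4. Next multiple of 6 is 6 (not reached); still 0 fragment(s).
Step 3: advance 18 -> fork_pos = 4 + 18 = 22. Reached multiple(s) of 6: 6, 12, 18 -> fragments 1-3 completed (3 total).
Check: final fork_pos = 22; the multiples of 6 that are <= 22 are 6..18 -> 22 // 6 = 3 completed fragment(s).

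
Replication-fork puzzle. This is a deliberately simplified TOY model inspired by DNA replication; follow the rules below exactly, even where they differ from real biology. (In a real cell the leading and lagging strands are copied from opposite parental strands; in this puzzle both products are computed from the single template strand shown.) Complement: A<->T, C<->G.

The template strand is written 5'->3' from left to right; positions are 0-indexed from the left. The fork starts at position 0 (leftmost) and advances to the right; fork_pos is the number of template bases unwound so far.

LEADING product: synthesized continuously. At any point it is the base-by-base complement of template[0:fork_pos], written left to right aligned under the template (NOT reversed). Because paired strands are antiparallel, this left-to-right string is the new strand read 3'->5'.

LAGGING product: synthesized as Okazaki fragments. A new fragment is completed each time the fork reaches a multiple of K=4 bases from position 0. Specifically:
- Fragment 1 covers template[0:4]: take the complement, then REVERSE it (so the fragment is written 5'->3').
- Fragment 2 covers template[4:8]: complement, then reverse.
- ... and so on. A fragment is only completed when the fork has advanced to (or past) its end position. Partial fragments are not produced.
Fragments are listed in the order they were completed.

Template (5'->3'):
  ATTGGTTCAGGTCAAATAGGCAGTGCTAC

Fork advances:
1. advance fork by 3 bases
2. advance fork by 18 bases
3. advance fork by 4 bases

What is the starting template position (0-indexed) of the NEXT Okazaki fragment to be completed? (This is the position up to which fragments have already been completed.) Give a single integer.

Step 1: advance 3 -> fork_pos = 0 + 3 = 3. Next multiple of 4 is 4 (not reached); still 0 fragment(s).
Step 2: advance 18 -> fork_pos = 3 + 18 = 21. Reached multiple(s) of 4: 4, 8, 12, 16, 20 -> fragments 1-5 completed (5 total).
Step 3: advance 4 -> fork_pos = 21 + 4 = 25. Reached multiple(s) of 4: 24 -> fragment 6 completed (6 total).
6 fragment(s) completed, covering template[0:24] (6 x 4 = 24). The next fragment, fragment 7, covers template[24:28], so it starts at position 24.

Answer: 24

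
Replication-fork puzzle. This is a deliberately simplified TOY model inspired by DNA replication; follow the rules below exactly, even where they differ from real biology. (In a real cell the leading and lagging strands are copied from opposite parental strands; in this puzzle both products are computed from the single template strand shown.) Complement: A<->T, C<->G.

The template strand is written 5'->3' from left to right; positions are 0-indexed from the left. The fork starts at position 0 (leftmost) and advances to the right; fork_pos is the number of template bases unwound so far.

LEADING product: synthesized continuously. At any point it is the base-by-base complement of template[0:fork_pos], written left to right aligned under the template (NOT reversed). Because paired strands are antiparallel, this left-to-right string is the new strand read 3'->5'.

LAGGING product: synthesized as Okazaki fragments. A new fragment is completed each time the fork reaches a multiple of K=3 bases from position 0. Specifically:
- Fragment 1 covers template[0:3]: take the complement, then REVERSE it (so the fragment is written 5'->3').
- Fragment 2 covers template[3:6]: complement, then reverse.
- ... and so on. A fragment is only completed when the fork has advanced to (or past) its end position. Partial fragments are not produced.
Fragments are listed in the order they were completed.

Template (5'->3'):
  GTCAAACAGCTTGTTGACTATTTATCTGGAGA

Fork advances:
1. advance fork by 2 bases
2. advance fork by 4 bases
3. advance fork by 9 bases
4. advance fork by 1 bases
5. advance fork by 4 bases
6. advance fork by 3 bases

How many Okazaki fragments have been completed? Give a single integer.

Step 1: advance 2 -> fork_pos = 0 + 2 = 2. Next multiple of 3 is 3 (not reached); still 0 fragment(s).
Step 2: advance 4 -> fork_pos = 2 + 4 = 6. Reached multiple(s) of 3: 3, 6 -> fragments 1-2 completed (2 total).
Step 3: advance 9 -> fork_pos = 6 + 9 = 15. Reached multiple(s) of 3: 9, 12, 15 -> fragments 3-5 completed (5 total).
Step 4: advance 1 -> fork_pos = 15 + 1 = 16. Next multiple of 3 is 18 (not reached); still 5 fragment(s).
Step 5: advance 4 -> fork_pos = 16 + 4 = 20. Reached multiple(s) of 3: 18 -> fragment 6 completed (6 total).
Step 6: advance 3 -> fork_pos = 20 + 3 = 23. Reached multiple(s) of 3: 21 -> fragment 7 completed (7 total).
Check: final fork_pos = 23; the multiples of 3 that are <= 23 are 3..21 -> 23 // 3 = 7 completed fragment(s).

Answer: 7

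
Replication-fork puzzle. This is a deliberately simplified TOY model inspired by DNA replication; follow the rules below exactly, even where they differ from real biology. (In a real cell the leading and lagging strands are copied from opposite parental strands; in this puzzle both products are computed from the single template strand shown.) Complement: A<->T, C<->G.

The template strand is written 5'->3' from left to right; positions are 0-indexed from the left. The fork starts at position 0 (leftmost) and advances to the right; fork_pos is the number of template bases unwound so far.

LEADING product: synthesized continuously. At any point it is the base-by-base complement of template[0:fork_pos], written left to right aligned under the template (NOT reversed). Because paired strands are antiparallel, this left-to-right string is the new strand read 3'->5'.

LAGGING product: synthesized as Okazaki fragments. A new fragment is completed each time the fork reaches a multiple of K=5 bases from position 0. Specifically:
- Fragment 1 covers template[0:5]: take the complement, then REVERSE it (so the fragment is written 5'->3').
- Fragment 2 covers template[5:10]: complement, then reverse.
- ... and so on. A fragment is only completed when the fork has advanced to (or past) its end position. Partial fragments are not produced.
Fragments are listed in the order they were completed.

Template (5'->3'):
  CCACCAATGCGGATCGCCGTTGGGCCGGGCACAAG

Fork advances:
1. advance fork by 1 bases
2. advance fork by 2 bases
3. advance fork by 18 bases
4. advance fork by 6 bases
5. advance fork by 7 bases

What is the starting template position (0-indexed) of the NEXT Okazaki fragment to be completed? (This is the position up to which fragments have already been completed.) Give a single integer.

Answer: 30

Derivation:
Step 1: advance 1 -> fork_pos = 0 + 1 = 1. Next multiple of 5 is 5 (not reached); still 0 fragment(s).
Step 2: advance 2 -> fork_pos = 1 + 2 = 3. Next multiple of 5 is 5 (not reached); still 0 fragment(s).
Step 3: advance 18 -> fork_pos = 3 + 18 = 21. Reached multiple(s) of 5: 5, 10, 15, 20 -> fragments 1-4 completed (4 total).
Step 4: advance 6 -> fork_pos = 21 + 6 = 27. Reached multiple(s) of 5: 25 -> fragment 5 completed (5 total).
Step 5: advance 7 -> fork_pos = 27 + 7 = 34. Reached multiple(s) of 5: 30 -> fragment 6 completed (6 total).
6 fragment(s) completed, covering template[0:30] (6 x 5 = 30). The next fragment, fragment 7, covers template[30:35], so it starts at position 30.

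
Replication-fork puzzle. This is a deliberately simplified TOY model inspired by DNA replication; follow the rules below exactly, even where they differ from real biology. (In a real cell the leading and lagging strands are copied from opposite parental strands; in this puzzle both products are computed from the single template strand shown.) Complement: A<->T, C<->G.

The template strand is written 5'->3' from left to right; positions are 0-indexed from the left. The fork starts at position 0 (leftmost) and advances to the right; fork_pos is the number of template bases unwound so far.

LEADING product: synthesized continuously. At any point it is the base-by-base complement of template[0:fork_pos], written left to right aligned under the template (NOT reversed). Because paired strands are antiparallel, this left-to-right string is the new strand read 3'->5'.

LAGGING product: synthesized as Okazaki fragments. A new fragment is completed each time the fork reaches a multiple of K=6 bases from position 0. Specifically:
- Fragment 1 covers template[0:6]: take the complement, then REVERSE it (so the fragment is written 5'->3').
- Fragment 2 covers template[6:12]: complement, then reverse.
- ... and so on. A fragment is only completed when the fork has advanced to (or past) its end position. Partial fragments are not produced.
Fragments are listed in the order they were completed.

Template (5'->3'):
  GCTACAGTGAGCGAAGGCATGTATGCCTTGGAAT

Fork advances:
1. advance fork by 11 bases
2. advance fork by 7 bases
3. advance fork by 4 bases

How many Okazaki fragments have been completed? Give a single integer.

Answer: 3

Derivation:
Step 1: advance 11 -> fork_pos = 0 + 11 = 11. Reached multiple(s) of 6: 6 -> fragment 1 completed (1 total).
Step 2: advance 7 -> fork_pos = 11 + 7 = 18. Reached multiple(s) of 6: 12, 18 -> fragments 2-3 completed (3 total).
Step 3: advance 4 -> fork_pos = 18 + 4 = 22. Next multiple of 6 is 24 (not reached); still 3 fragment(s).
Check: final fork_pos = 22; the multiples of 6 that are <= 22 are 6..18 -> 22 // 6 = 3 completed fragment(s).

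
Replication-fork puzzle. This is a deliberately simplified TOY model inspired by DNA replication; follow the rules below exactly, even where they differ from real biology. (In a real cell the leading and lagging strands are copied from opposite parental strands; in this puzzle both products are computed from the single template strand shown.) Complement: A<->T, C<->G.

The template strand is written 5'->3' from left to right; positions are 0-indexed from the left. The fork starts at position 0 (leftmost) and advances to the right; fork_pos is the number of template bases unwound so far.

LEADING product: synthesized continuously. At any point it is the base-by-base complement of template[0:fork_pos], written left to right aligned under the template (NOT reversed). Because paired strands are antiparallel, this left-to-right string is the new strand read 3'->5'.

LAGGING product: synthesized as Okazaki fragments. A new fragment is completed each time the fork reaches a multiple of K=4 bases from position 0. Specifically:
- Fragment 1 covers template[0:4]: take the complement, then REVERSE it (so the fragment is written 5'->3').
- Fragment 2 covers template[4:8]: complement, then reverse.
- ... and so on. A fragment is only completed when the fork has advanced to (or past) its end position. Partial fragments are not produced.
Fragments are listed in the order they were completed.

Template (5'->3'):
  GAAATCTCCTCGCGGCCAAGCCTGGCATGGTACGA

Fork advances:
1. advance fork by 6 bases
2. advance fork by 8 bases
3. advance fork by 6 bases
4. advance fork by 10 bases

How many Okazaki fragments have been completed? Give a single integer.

Step 1: advance 6 -> fork_pos = 0 + 6 = 6. Reached multiple(s) of 4: 4 -> fragment 1 completed (1 total).
Step 2: advance 8 -> fork_pos = 6 + 8 = 14. Reached multiple(s) of 4: 8, 12 -> fragments 2-3 completed (3 total).
Step 3: advance 6 -> fork_pos = 14 + 6 = 20. Reached multiple(s) of 4: 16, 20 -> fragments 4-5 completed (5 total).
Step 4: advance 10 -> fork_pos = 20 + 10 = 30. Reached multiple(s) of 4: 24, 28 -> fragments 6-7 completed (7 total).
Check: final fork_pos = 30; the multiples of 4 that are <= 30 are 4..28 -> 30 // 4 = 7 completed fragment(s).

Answer: 7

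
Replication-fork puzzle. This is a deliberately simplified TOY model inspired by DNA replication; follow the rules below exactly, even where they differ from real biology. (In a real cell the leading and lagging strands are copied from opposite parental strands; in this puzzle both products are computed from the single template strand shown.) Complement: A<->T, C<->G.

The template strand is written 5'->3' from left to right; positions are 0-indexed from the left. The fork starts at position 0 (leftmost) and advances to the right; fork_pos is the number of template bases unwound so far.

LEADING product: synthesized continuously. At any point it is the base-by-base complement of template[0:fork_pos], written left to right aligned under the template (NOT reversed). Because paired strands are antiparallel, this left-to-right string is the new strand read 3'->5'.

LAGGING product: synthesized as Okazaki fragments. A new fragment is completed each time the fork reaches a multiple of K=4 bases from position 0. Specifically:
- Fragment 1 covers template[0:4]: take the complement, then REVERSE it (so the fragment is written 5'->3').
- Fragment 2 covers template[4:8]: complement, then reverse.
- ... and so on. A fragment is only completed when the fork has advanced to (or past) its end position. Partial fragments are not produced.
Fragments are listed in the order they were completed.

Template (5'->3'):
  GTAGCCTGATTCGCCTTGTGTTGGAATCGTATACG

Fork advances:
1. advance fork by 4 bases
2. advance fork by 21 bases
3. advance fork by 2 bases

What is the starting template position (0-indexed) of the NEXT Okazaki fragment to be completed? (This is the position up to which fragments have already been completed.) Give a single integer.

Step 1: advance 4 -> fork_pos = 0 + 4 = 4. Reached multiple(s) of 4: 4 -> fragment 1 completed (1 total).
Step 2: advance 21 -> fork_pos = 4 + 21 = 25. Reached multiple(s) of 4: 8, 12, 16, 20, 24 -> fragments 2-6 completed (6 total).
Step 3: advance 2 -> fork_pos = 25 + 2 = 27. Next multiple of 4 is 28 (not reached); still 6 fragment(s).
6 fragment(s) completed, covering template[0:24] (6 x 4 = 24). The next fragment, fragment 7, covers template[24:28], so it starts at position 24.

Answer: 24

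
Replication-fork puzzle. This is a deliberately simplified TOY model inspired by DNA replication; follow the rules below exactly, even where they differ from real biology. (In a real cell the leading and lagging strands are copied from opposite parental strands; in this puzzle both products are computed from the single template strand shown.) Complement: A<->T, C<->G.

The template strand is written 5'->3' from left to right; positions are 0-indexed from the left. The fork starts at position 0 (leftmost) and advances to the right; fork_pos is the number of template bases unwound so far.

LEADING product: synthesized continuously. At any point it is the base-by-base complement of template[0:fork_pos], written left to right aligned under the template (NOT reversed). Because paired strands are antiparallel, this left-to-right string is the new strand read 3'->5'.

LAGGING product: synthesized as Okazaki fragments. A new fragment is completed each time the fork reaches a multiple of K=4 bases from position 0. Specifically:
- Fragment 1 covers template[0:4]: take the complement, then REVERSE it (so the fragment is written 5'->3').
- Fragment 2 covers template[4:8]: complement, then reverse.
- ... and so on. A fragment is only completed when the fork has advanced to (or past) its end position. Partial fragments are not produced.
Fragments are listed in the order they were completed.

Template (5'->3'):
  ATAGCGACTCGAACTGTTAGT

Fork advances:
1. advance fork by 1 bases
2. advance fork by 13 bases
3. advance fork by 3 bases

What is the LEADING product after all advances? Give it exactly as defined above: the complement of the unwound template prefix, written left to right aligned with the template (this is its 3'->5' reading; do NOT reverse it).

Answer: TATCGCTGAGCTTGACA

Derivation:
Step 1: advance 1 -> fork_pos = 0 + 1 = 1.
Step 2: advance 13 -> fork_pos = 1 + 13 = 14.
Step 3: advance 3 -> fork_pos = 14 + 3 = 17.
Unwound prefix: template[0:17] = ATAGCGACTCGAACTGT
Complement it base by base (A<->T, C<->G), keeping left-to-right order:
  [0:5] ATAGC -> TATCG
  [5:10] GACTC -> CTGAG
  [10:15] GAACT -> CTTGA
  [15:17] GT -> CA
Concatenate: TATCGCTGAGCTTGACA (length 17; written aligned with the template, i.e. 3'->5').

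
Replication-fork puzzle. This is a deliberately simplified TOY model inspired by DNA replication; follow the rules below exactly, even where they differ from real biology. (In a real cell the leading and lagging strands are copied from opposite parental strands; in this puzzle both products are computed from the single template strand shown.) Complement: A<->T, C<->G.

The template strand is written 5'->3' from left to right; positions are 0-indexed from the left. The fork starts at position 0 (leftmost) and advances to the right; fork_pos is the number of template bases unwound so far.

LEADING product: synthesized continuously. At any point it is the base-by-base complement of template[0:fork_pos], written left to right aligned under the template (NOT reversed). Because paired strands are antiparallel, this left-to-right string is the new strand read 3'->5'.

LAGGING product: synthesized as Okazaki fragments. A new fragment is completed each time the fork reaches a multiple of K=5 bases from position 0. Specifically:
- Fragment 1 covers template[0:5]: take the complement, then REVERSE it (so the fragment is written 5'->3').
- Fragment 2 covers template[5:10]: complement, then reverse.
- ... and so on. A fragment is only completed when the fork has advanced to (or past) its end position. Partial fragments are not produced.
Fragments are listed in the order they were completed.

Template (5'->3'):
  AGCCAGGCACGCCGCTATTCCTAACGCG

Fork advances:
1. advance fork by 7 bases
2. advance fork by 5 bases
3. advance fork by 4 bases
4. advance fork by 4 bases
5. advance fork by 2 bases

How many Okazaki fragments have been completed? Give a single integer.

Answer: 4

Derivation:
Step 1: advance 7 -> fork_pos = 0 + 7 = 7. Reached multiple(s) of 5: 5 -> fragment 1 completed (1 total).
Step 2: advance 5 -> fork_pos = 7 + 5 = 12. Reached multiple(s) of 5: 10 -> fragment 2 completed (2 total).
Step 3: advance 4 -> fork_pos = 12 + 4 = 16. Reached multiple(s) of 5: 15 -> fragment 3 completed (3 total).
Step 4: advance 4 -> fork_pos = 16 + 4 = 20. Reached multiple(s) of 5: 20 -> fragment 4 completed (4 total).
Step 5: advance 2 -> fork_pos = 20 + 2 = 22. Next multiple of 5 is 25 (not reached); still 4 fragment(s).
Check: final fork_pos = 22; the multiples of 5 that are <= 22 are 5..20 -> 22 // 5 = 4 completed fragment(s).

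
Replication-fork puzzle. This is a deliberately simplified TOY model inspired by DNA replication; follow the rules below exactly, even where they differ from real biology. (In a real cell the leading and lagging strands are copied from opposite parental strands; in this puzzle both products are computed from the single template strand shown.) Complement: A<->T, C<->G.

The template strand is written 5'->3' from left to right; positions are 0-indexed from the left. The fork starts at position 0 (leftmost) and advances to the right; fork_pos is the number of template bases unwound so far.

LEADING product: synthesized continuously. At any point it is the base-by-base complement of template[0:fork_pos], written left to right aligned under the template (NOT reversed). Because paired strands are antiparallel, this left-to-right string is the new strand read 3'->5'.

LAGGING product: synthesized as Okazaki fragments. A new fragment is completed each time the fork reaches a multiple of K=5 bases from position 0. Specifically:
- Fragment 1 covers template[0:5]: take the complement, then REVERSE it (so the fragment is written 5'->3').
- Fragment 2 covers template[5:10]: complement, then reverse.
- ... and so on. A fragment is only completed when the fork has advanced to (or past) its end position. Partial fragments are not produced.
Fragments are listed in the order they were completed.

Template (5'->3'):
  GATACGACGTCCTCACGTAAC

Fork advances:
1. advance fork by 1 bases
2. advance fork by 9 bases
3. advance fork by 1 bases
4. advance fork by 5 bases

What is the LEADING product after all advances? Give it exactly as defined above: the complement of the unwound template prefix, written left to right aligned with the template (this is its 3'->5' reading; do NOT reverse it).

Answer: CTATGCTGCAGGAGTG

Derivation:
Step 1: advance 1 -> fork_pos = 0 + 1 = 1.
Step 2: advance 9 -> fork_pos = 1 + 9 = 10.
Step 3: advance 1 -> fork_pos = 10 + 1 = 11.
Step 4: advance 5 -> fork_pos = 11 + 5 = 16.
Unwound prefix: template[0:16] = GATACGACGTCCTCAC
Complement it base by base (A<->T, C<->G), keeping left-to-right order:
  [0:5] GATAC -> CTATG
  [5:10] GACGT -> CTGCA
  [10:15] CCTCA -> GGAGT
  [15:16] C -> G
Concatenate: CTATGCTGCAGGAGTG (length 16; written aligned with the template, i.e. 3'->5').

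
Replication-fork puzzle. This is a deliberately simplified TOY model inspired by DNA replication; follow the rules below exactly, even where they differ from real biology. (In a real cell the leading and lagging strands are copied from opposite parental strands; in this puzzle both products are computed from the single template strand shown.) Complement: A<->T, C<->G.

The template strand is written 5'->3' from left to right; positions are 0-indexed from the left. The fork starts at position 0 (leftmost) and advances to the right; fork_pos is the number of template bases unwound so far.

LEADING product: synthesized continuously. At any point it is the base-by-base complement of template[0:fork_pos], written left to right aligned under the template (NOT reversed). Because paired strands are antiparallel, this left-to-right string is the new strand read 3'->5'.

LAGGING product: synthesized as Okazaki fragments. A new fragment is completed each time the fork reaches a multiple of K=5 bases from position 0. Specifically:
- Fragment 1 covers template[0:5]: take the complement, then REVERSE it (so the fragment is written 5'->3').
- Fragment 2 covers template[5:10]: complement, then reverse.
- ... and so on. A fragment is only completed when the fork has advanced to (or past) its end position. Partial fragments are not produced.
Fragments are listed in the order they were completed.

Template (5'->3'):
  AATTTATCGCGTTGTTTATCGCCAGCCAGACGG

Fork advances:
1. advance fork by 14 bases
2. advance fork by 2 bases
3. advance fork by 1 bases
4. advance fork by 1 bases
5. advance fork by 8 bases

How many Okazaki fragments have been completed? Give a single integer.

Answer: 5

Derivation:
Step 1: advance 14 -> fork_pos = 0 + 14 = 14. Reached multiple(s) of 5: 5, 10 -> fragments 1-2 completed (2 total).
Step 2: advance 2 -> fork_pos = 14 + 2 = 16. Reached multiple(s) of 5: 15 -> fragment 3 completed (3 total).
Step 3: advance 1 -> fork_pos = 16 + 1 = 17. Next multiple of 5 is 20 (not reached); still 3 fragment(s).
Step 4: advance 1 -> fork_pos = 17 + 1 = 18. Next multiple of 5 is 20 (not reached); still 3 fragment(s).
Step 5: advance 8 -> fork_pos = 18 + 8 = 26. Reached multiple(s) of 5: 20, 25 -> fragments 4-5 completed (5 total).
Check: final fork_pos = 26; the multiples of 5 that are <= 26 are 5..25 -> 26 // 5 = 5 completed fragment(s).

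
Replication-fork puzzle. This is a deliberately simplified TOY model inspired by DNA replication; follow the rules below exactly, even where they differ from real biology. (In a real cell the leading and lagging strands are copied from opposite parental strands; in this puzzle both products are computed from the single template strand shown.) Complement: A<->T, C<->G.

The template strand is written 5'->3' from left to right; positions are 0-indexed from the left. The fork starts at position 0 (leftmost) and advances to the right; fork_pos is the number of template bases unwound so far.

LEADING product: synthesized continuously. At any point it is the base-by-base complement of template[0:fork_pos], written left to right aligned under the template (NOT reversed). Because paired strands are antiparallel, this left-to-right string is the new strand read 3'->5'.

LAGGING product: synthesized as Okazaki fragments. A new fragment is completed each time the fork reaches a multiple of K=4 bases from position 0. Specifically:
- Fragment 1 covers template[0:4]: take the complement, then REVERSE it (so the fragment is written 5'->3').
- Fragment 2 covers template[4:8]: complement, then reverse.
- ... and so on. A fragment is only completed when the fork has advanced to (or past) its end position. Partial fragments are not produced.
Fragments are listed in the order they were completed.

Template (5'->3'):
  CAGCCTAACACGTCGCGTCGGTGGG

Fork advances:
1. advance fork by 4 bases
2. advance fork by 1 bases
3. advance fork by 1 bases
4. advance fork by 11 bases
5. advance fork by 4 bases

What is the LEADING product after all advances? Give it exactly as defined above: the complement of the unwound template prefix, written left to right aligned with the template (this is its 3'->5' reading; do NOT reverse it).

Answer: GTCGGATTGTGCAGCGCAGCC

Derivation:
Step 1: advance 4 -> fork_pos = 0 + 4 = 4.
Step 2: advance 1 -> fork_pos = 4 + 1 = 5.
Step 3: advance 1 -> fork_pos = 5 + 1 = 6.
Step 4: advance 11 -> fork_pos = 6 + 11 = 17.
Step 5: advance 4 -> fork_pos = 17 + 4 = 21.
Unwound prefix: template[0:21] = CAGCCTAACACGTCGCGTCGG
Complement it base by base (A<->T, C<->G), keeping left-to-right order:
  [0:5] CAGCC -> GTCGG
  [5:10] TAACA -> ATTGT
  [10:15] CGTCG -> GCAGC
  [15:20] CGTCG -> GCAGC
  [20:21] G -> C
Concatenate: GTCGGATTGTGCAGCGCAGCC (length 21; written aligned with the template, i.e. 3'->5').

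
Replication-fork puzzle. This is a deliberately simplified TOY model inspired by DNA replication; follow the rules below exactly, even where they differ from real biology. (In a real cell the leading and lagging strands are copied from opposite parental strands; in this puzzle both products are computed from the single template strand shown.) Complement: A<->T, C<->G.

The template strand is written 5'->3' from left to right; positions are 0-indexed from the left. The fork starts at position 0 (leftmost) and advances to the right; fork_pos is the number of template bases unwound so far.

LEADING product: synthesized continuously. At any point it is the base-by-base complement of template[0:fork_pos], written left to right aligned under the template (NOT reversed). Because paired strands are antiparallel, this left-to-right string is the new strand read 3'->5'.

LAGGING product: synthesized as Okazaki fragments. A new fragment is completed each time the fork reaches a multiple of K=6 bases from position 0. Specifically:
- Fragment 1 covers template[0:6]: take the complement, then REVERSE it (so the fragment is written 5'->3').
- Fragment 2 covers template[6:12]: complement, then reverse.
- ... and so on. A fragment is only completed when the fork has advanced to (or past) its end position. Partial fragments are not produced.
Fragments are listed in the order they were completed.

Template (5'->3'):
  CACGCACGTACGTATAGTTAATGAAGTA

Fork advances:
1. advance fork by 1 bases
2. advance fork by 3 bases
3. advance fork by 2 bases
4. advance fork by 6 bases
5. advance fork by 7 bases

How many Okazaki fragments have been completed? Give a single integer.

Step 1: advance 1 -> fork_pos = 0 + 1 = 1. Next multiple of 6 is 6 (not reached); still 0 fragment(s).
Step 2: advance 3 -> fork_pos = 1 + 3 = 4. Next multiple of 6 is 6 (not reached); still 0 fragment(s).
Step 3: advance 2 -> fork_pos = 4 + 2 = 6. Reached multiple(s) of 6: 6 -> fragment 1 completed (1 total).
Step 4: advance 6 -> fork_pos = 6 + 6 = 12. Reached multiple(s) of 6: 12 -> fragment 2 completed (2 total).
Step 5: advance 7 -> fork_pos = 12 + 7 = 19. Reached multiple(s) of 6: 18 -> fragment 3 completed (3 total).
Check: final fork_pos = 19; the multiples of 6 that are <= 19 are 6..18 -> 19 // 6 = 3 completed fragment(s).

Answer: 3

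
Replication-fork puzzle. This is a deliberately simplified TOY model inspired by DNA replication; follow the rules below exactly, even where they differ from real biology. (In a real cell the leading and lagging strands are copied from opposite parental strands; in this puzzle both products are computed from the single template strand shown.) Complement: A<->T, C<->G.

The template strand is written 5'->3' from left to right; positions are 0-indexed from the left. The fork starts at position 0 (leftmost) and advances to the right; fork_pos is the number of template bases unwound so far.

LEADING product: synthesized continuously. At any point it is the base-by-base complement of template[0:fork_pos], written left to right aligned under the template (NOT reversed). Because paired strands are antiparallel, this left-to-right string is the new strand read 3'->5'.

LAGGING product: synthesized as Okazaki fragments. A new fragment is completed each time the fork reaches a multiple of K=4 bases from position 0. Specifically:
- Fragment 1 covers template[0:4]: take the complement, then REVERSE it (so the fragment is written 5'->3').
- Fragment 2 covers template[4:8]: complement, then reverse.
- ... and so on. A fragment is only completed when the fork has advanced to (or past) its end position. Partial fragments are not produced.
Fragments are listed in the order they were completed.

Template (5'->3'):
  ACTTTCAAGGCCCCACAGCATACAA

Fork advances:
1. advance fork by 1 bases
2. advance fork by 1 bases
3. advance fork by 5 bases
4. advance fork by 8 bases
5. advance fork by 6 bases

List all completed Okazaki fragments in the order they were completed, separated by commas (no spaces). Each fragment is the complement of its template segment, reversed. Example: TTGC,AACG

Step 1: advance 1 -> fork_pos = 0 + 1 = 1. Next multiple of 4 is 4 (not reached); still 0 fragment(s).
Step 2: advance 1 -> fork_pos = 1 + 1 = 2. Next multiple of 4 is 4 (not reached); still 0 fragment(s).
Step 3: advance 5 -> fork_pos = 2 + 5 = 7. Reached multiple(s) of 4: 4 -> fragment 1 completed (1 total).
Step 4: advance 8 -> fork_pos = 7 + 8 = 15. Reached multiple(s) of 4: 8, 12 -> fragments 2-3 completed (3 total).
Step 5: advance 6 -> fork_pos = 15 + 6 = 21. Reached multiple(s) of 4: 16, 20 -> fragments 4-5 completed (5 total).
Final fork_pos = 21, so 5 fragment(s) are complete. Build each: template segment -> complement -> reverse.
Fragment 1: template[0:4] = ACTT -> complement TGAA -> reversed AAGT
Fragment 2: template[4:8] = TCAA -> complement AGTT -> reversed TTGA
Fragment 3: template[8:12] = GGCC -> complement CCGG -> reversed GGCC
Fragment 4: template[12:16] = CCAC -> complement GGTG -> reversed GTGG
Fragment 5: template[16:20] = AGCA -> complement TCGT -> reversed TGCT

Answer: AAGT,TTGA,GGCC,GTGG,TGCT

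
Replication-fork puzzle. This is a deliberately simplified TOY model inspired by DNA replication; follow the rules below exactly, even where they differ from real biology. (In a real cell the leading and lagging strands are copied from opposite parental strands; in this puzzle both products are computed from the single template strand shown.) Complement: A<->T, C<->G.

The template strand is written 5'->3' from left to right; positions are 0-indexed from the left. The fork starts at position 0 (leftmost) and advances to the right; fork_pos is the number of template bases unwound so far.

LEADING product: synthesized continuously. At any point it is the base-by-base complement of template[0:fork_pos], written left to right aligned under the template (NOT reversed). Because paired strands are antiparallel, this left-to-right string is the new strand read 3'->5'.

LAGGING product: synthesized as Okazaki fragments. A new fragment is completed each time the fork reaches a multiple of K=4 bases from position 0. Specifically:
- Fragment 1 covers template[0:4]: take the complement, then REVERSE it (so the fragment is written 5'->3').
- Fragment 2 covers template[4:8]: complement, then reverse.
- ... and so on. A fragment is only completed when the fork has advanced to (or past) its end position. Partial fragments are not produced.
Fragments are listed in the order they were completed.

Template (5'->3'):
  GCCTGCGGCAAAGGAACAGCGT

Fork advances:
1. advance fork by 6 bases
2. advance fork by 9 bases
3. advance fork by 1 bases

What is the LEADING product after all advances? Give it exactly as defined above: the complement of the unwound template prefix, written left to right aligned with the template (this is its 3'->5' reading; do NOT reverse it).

Answer: CGGACGCCGTTTCCTT

Derivation:
Step 1: advance 6 -> fork_pos = 0 + 6 = 6.
Step 2: advance 9 -> fork_pos = 6 + 9 = 15.
Step 3: advance 1 -> fork_pos = 15 + 1 = 16.
Unwound prefix: template[0:16] = GCCTGCGGCAAAGGAA
Complement it base by base (A<->T, C<->G), keeping left-to-right order:
  [0:5] GCCTG -> CGGAC
  [5:10] CGGCA -> GCCGT
  [10:15] AAGGA -> TTCCT
  [15:16] A -> T
Concatenate: CGGACGCCGTTTCCTT (length 16; written aligned with the template, i.e. 3'->5').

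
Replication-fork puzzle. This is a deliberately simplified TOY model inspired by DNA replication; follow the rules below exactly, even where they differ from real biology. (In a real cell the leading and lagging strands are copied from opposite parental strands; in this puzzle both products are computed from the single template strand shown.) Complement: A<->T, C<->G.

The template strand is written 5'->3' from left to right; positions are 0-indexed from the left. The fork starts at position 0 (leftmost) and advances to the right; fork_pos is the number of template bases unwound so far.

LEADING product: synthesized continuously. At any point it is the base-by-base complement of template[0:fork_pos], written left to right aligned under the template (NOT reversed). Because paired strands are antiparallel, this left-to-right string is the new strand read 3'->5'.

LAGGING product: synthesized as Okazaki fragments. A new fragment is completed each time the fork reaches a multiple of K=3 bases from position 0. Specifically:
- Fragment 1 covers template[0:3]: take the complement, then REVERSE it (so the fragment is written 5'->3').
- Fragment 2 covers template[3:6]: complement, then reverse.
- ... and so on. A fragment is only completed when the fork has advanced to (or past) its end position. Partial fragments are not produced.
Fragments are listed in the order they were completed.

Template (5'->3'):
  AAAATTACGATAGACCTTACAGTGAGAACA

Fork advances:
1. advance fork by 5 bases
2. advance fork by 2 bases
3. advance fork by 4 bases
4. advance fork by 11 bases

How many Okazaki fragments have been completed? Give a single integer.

Answer: 7

Derivation:
Step 1: advance 5 -> fork_pos = 0 + 5 = 5. Reached multiple(s) of 3: 3 -> fragment 1 completed (1 total).
Step 2: advance 2 -> fork_pos = 5 + 2 = 7. Reached multiple(s) of 3: 6 -> fragment 2 completed (2 total).
Step 3: advance 4 -> fork_pos = 7 + 4 = 11. Reached multiple(s) of 3: 9 -> fragment 3 completed (3 total).
Step 4: advance 11 -> fork_pos = 11 + 11 = 22. Reached multiple(s) of 3: 12, 15, 18, 21 -> fragments 4-7 completed (7 total).
Check: final fork_pos = 22; the multiples of 3 that are <= 22 are 3..21 -> 22 // 3 = 7 completed fragment(s).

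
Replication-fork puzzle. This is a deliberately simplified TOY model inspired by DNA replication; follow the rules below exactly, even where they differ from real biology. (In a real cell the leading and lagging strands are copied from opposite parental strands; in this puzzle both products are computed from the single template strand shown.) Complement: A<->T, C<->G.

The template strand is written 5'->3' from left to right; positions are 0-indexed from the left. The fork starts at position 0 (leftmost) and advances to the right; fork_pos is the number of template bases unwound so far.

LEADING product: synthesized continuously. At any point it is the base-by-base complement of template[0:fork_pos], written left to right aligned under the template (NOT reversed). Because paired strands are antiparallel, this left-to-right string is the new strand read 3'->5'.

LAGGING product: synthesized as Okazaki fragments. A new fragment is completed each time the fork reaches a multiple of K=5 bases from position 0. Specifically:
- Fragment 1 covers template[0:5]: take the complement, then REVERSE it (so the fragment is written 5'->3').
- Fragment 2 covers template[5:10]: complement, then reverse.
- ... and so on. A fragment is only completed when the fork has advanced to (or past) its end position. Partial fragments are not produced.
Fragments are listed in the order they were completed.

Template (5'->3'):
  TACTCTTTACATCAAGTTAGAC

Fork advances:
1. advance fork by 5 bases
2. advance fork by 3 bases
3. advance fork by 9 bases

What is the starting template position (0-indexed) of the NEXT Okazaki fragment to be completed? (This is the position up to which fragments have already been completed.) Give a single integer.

Answer: 15

Derivation:
Step 1: advance 5 -> fork_pos = 0 + 5 = 5. Reached multiple(s) of 5: 5 -> fragment 1 completed (1 total).
Step 2: advance 3 -> fork_pos = 5 + 3 = 8. Next multiple of 5 is 10 (not reached); still 1 fragment(s).
Step 3: advance 9 -> fork_pos = 8 + 9 = 17. Reached multiple(s) of 5: 10, 15 -> fragments 2-3 completed (3 total).
3 fragment(s) completed, covering template[0:15] (3 x 5 = 15). The next fragment, fragment 4, covers template[15:20], so it starts at position 15.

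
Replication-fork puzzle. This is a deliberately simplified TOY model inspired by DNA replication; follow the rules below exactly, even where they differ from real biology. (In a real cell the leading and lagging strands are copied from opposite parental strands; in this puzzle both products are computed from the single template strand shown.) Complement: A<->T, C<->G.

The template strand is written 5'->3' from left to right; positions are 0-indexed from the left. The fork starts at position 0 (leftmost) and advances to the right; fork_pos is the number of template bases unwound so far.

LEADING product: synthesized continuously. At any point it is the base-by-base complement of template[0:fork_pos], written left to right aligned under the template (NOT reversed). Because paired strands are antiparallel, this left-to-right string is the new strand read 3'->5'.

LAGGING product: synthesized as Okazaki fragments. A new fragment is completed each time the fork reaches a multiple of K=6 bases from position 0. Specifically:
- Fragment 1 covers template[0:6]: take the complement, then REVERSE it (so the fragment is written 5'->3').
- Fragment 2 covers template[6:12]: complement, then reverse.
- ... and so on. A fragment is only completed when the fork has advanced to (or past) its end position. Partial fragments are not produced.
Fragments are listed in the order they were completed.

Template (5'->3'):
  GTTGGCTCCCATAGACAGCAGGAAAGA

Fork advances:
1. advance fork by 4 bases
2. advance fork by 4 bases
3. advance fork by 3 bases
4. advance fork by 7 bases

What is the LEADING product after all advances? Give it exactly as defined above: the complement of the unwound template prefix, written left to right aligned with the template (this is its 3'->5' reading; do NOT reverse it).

Step 1: advance 4 -> fork_pos = 0 + 4 = 4.
Step 2: advance 4 -> fork_pos = 4 + 4 = 8.
Step 3: advance 3 -> fork_pos = 8 + 3 = 11.
Step 4: advance 7 -> fork_pos = 11 + 7 = 18.
Unwound prefix: template[0:18] = GTTGGCTCCCATAGACAG
Complement it base by base (A<->T, C<->G), keeping left-to-right order:
  [0:5] GTTGG -> CAACC
  [5:10] CTCCC -> GAGGG
  [10:15] ATAGA -> TATCT
  [15:18] CAG -> GTC
Concatenate: CAACCGAGGGTATCTGTC (length 18; written aligned with the template, i.e. 3'->5').

Answer: CAACCGAGGGTATCTGTC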